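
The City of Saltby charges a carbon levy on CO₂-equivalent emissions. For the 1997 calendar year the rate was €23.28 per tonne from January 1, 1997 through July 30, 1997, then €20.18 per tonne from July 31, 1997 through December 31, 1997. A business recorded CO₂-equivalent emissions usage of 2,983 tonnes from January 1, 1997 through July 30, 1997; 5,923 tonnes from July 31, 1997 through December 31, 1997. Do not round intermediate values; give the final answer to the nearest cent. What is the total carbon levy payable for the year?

January 1 – July 30, 1997: 2,983 tonnes at €23.28/tonne → €69,444.24
July 31 – December 31, 1997: 5,923 tonnes at €20.18/tonne → €119,526.14

€188,970.38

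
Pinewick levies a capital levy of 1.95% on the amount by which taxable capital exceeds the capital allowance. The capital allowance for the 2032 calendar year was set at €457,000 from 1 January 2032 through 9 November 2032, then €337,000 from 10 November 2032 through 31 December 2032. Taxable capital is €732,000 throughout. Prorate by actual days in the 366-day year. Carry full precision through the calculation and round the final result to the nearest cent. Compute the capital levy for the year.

€5,694.96

1 January – 9 November 2032: 314 days, exemption €457,000 → (€732,000 − €457,000) × 1.95% × 314/366 = €4,600.6148
10 November – 31 December 2032: 52 days, exemption €337,000 → (€732,000 − €337,000) × 1.95% × 52/366 = €1,094.3443
Total = €5,694.9590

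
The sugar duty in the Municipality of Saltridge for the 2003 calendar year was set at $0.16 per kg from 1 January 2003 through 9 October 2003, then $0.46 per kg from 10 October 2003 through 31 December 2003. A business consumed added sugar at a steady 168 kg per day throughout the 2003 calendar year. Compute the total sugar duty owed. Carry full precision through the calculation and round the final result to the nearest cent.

$13,994.40

1 January – 9 October 2003: 282 days × 168 kg/day = 47,376 kg at $0.16/kg → $7,580.16
10 October – 31 December 2003: 83 days × 168 kg/day = 13,944 kg at $0.46/kg → $6,414.24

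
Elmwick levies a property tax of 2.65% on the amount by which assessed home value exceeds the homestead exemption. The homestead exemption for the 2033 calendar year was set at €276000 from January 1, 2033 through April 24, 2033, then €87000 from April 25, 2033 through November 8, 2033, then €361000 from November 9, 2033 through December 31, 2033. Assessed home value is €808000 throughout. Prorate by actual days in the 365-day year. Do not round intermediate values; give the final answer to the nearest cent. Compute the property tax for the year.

January 1 – April 24, 2033: 114 days, exemption €276000 → (€808000 − €276000) × 2.65% × 114/365 = €4403.2110
April 25 – November 8, 2033: 198 days, exemption €87000 → (€808000 − €87000) × 2.65% × 198/365 = €10364.6219
November 9 – December 31, 2033: 53 days, exemption €361000 → (€808000 − €361000) × 2.65% × 53/365 = €1720.0315
Total = €16487.8644

€16487.86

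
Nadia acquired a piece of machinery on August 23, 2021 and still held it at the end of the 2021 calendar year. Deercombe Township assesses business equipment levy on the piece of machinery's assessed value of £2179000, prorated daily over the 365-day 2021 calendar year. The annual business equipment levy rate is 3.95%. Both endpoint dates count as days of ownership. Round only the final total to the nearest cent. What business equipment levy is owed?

£30891.06

Days held (August 23 – December 31, 2021): 131 out of 365
Tax = £2179000 × 3.95% × 131/365 = £30891.0562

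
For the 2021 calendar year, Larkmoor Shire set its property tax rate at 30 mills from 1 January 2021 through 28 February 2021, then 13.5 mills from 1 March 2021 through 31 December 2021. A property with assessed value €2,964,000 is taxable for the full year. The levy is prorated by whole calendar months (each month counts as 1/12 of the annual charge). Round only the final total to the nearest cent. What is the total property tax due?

1 January – 28 February 2021: 2 months at 30 mills → €2,964,000 × 3% × 2/12 = €14,820.0000
1 March – 31 December 2021: 10 months at 13.5 mills → €2,964,000 × 1.35% × 10/12 = €33,345.0000
Total = €48,165.0000

€48,165.00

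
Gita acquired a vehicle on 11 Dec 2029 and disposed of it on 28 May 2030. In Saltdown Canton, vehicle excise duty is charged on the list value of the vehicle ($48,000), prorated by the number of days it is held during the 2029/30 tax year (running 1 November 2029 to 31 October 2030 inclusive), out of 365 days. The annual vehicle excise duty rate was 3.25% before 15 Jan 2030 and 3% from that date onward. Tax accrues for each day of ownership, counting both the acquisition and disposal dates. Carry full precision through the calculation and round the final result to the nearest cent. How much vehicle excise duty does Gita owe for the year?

$678.25

11 Dec 2029 – 14 Jan 2030: 35 days at 3.25% → $48,000 × 3.25% × 35/365 = $149.5890
15 Jan – 28 May 2030: 134 days at 3% → $48,000 × 3% × 134/365 = $528.6575
Total = $678.2466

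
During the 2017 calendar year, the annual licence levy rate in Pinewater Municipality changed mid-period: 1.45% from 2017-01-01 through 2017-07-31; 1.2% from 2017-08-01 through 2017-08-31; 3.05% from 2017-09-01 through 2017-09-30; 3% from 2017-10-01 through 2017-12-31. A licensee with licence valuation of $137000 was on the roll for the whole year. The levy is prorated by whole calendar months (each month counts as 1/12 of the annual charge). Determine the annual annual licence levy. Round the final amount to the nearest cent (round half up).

$2671.50

2017-01-01 to 2017-07-31: 7 months at 1.45% → $137000 × 1.45% × 7/12 = $1158.7917
2017-08-01 to 2017-08-31: 1 month at 1.2% → $137000 × 1.2% × 1/12 = $137.0000
2017-09-01 to 2017-09-30: 1 month at 3.05% → $137000 × 3.05% × 1/12 = $348.2083
2017-10-01 to 2017-12-31: 3 months at 3% → $137000 × 3% × 3/12 = $1027.5000
Total = $2671.5000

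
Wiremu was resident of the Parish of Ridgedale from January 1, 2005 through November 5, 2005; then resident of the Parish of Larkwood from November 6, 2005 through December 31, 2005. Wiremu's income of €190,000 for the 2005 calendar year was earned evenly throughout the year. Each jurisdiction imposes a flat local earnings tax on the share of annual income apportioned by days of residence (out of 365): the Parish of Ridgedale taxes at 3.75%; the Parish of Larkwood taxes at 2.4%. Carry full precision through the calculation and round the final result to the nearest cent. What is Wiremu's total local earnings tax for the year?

€6,731.47

The Parish of Ridgedale, January 1 – November 5, 2005: 309 days → €190,000 × 3.75% × 309/365 = €6,031.8493
The Parish of Larkwood, November 6 – December 31, 2005: 56 days → €190,000 × 2.4% × 56/365 = €699.6164
Total = €6,731.4658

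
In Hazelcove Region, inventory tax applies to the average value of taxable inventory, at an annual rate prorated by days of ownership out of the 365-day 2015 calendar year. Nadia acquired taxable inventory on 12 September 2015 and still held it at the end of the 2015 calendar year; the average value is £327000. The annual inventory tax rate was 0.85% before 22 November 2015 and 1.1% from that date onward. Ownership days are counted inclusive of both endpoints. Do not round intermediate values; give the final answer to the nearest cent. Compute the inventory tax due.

12 September – 21 November 2015: 71 days at 0.85% → £327000 × 0.85% × 71/365 = £540.6699
22 November – 31 December 2015: 40 days at 1.1% → £327000 × 1.1% × 40/365 = £394.1918
Total = £934.8616

£934.86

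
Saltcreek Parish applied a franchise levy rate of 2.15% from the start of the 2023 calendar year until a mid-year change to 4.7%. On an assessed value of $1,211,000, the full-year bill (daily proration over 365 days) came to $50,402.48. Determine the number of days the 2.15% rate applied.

Let d = days at the first rate; then 365 − d days at the second rate.
$1,211,000 × [2.15%·d + 4.7%·(365−d)] / 365 = $50,402.48
Solving gives d = 77, so the new rate took effect on 19 March 2023.

77 days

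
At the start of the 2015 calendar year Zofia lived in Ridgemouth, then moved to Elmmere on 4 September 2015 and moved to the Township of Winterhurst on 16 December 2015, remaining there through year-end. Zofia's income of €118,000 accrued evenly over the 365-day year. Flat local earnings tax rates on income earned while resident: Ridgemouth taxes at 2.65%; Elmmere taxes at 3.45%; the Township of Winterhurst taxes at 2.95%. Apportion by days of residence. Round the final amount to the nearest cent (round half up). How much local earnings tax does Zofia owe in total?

Ridgemouth, 1 January – 3 September 2015: 246 days → €118,000 × 2.65% × 246/365 = €2,107.5123
Elmmere, 4 September – 15 December 2015: 103 days → €118,000 × 3.45% × 103/365 = €1,148.8027
The Township of Winterhurst, 16 December – 31 December 2015: 16 days → €118,000 × 2.95% × 16/365 = €152.5918
Total = €3,408.9068

€3,408.91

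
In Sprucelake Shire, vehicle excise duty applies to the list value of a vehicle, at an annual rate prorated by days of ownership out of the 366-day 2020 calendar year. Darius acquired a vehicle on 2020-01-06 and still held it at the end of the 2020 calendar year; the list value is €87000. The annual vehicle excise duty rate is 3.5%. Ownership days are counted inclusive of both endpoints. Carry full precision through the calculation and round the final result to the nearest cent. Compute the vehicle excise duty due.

€3003.40

Days held (2020-01-06 to 2020-12-31): 361 out of 366
Tax = €87000 × 3.5% × 361/366 = €3003.4016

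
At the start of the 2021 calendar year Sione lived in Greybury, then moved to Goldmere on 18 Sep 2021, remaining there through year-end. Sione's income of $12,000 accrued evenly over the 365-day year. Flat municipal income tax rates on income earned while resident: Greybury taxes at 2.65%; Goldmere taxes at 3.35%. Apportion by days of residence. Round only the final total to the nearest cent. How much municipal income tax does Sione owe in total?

$342.16

Greybury, 1 Jan – 17 Sep 2021: 260 days → $12,000 × 2.65% × 260/365 = $226.5205
Goldmere, 18 Sep – 31 Dec 2021: 105 days → $12,000 × 3.35% × 105/365 = $115.6438
Total = $342.1644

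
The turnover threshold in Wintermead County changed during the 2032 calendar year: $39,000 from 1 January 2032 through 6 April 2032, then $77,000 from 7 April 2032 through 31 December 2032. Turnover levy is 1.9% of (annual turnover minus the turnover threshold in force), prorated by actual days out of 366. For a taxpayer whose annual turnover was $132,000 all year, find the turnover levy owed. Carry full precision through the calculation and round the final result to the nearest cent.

$1,236.35

1 January – 6 April 2032: 97 days, exemption $39,000 → ($132,000 − $39,000) × 1.9% × 97/366 = $468.3033
7 April – 31 December 2032: 269 days, exemption $77,000 → ($132,000 − $77,000) × 1.9% × 269/366 = $768.0464
Total = $1,236.3497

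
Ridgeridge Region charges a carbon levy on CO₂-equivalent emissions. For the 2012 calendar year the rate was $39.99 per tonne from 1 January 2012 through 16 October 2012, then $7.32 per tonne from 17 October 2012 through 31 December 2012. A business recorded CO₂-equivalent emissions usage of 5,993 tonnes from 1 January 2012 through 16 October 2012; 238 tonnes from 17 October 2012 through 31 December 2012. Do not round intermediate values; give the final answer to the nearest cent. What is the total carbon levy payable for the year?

1 January – 16 October 2012: 5,993 tonnes at $39.99/tonne → $239,660.07
17 October – 31 December 2012: 238 tonnes at $7.32/tonne → $1,742.16

$241,402.23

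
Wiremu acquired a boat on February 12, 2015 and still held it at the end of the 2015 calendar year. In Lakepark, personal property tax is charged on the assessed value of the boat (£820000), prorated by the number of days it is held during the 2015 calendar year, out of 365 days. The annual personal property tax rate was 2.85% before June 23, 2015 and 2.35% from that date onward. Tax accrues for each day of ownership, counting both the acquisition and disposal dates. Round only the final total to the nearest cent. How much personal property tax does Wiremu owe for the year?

February 12 – June 22, 2015: 131 days at 2.85% → £820000 × 2.85% × 131/365 = £8387.5890
June 23 – December 31, 2015: 192 days at 2.35% → £820000 × 2.35% × 192/365 = £10136.5479
Total = £18524.1370

£18524.14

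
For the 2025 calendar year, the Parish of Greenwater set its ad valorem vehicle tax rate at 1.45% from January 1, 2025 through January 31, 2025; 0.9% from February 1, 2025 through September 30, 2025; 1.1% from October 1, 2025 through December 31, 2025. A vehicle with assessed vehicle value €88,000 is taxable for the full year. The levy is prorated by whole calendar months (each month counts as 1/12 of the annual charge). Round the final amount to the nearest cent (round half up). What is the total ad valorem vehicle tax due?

January 1 – January 31, 2025: 1 month at 1.45% → €88,000 × 1.45% × 1/12 = €106.3333
February 1 – September 30, 2025: 8 months at 0.9% → €88,000 × 0.9% × 8/12 = €528.0000
October 1 – December 31, 2025: 3 months at 1.1% → €88,000 × 1.1% × 3/12 = €242.0000
Total = €876.3333

€876.33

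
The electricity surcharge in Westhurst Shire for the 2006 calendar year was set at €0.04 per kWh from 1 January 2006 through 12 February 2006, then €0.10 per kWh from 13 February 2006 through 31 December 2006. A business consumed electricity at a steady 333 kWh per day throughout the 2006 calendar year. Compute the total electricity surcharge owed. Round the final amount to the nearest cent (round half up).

€11,295.36

1 January – 12 February 2006: 43 days × 333 kWh/day = 14,319 kWh at €0.04/kWh → €572.76
13 February – 31 December 2006: 322 days × 333 kWh/day = 107,226 kWh at €0.10/kWh → €10,722.60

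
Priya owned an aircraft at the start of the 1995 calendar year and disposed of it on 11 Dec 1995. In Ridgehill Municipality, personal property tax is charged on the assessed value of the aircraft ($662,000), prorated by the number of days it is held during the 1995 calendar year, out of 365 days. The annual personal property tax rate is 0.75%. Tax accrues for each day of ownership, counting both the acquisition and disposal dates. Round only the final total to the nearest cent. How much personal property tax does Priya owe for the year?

$4,692.95

Days held (1 Jan – 11 Dec 1995): 345 out of 365
Tax = $662,000 × 0.75% × 345/365 = $4,692.9452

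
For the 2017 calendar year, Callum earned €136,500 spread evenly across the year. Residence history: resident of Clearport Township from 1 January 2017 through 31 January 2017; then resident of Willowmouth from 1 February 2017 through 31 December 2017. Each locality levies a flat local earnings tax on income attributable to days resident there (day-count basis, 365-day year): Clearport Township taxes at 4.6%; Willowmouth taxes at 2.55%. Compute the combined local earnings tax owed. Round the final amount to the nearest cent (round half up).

€3,718.41

Clearport Township, 1 January – 31 January 2017: 31 days → €136,500 × 4.6% × 31/365 = €533.2849
Willowmouth, 1 February – 31 December 2017: 334 days → €136,500 × 2.55% × 334/365 = €3,185.1247
Total = €3,718.4096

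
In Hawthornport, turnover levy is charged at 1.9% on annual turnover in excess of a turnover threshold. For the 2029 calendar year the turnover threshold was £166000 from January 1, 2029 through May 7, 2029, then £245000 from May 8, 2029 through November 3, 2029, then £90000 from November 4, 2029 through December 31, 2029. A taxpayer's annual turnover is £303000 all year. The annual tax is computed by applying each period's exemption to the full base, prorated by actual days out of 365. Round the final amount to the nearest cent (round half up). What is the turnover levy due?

January 1 – May 7, 2029: 127 days, exemption £166000 → (£303000 − £166000) × 1.9% × 127/365 = £905.7014
May 8 – November 3, 2029: 180 days, exemption £245000 → (£303000 − £245000) × 1.9% × 180/365 = £543.4521
November 4 – December 31, 2029: 58 days, exemption £90000 → (£303000 − £90000) × 1.9% × 58/365 = £643.0849
Total = £2092.2384

£2092.24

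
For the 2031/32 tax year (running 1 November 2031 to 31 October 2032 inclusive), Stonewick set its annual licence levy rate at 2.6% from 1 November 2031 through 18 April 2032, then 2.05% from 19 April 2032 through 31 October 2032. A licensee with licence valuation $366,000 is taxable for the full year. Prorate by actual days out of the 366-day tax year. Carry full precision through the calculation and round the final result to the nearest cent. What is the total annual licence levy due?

1 November 2031 – 18 April 2032: 170 days at 2.6% → $366,000 × 2.6% × 170/366 = $4,420.0000
19 April – 31 October 2032: 196 days at 2.05% → $366,000 × 2.05% × 196/366 = $4,018.0000
Total = $8,438.0000

$8,438.00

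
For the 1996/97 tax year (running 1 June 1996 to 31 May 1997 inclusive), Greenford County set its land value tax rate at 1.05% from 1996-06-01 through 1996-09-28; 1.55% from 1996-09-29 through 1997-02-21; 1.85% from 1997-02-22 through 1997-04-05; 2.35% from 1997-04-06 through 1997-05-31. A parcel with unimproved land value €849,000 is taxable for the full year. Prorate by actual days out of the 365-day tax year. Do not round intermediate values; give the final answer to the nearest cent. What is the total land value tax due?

€13,106.00

1996-06-01 to 1996-09-28: 120 days at 1.05% → €849,000 × 1.05% × 120/365 = €2,930.7945
1996-09-29 to 1997-02-21: 146 days at 1.55% → €849,000 × 1.55% × 146/365 = €5,263.8000
1997-02-22 to 1997-04-05: 43 days at 1.85% → €849,000 × 1.85% × 43/365 = €1,850.3548
1997-04-06 to 1997-05-31: 56 days at 2.35% → €849,000 × 2.35% × 56/365 = €3,061.0521
Total = €13,106.0014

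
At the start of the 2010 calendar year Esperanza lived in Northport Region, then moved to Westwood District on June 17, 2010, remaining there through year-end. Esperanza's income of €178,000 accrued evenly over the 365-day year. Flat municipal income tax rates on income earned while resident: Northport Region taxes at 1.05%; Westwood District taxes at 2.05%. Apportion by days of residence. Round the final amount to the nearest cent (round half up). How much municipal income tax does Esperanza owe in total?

€2,834.59

Northport Region, January 1 – June 16, 2010: 167 days → €178,000 × 1.05% × 167/365 = €855.1315
Westwood District, June 17 – December 31, 2010: 198 days → €178,000 × 2.05% × 198/365 = €1,979.4575
Total = €2,834.5890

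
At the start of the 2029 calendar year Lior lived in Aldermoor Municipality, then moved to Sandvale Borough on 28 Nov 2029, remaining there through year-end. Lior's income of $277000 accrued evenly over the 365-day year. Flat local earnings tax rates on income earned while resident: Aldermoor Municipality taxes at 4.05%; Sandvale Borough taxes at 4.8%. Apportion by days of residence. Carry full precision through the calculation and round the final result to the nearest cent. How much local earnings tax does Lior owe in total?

Aldermoor Municipality, 1 Jan – 27 Nov 2029: 331 days → $277000 × 4.05% × 331/365 = $10173.4890
Sandvale Borough, 28 Nov – 31 Dec 2029: 34 days → $277000 × 4.8% × 34/365 = $1238.5315
Total = $11412.0205

$11412.02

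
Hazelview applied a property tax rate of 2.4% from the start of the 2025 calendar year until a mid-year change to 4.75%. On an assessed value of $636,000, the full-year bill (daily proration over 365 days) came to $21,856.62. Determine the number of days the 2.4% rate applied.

204 days

Let d = days at the first rate; then 365 − d days at the second rate.
$636,000 × [2.4%·d + 4.75%·(365−d)] / 365 = $21,856.62
Solving gives d = 204, so the new rate took effect on 24 Jul 2025.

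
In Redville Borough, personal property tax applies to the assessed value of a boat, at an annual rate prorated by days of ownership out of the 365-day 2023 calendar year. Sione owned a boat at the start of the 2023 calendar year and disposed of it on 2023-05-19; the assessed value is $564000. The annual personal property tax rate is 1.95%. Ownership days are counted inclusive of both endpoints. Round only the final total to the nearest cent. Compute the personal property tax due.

$4188.28

Days held (2023-01-01 to 2023-05-19): 139 out of 365
Tax = $564000 × 1.95% × 139/365 = $4188.2795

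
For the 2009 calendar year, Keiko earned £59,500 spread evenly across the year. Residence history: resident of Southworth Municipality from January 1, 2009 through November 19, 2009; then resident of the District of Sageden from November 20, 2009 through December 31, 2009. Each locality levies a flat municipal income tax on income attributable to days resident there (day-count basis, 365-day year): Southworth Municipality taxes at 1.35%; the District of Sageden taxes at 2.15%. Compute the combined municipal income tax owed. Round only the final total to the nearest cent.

£858.02

Southworth Municipality, January 1 – November 19, 2009: 323 days → £59,500 × 1.35% × 323/365 = £710.8212
The District of Sageden, November 20 – December 31, 2009: 42 days → £59,500 × 2.15% × 42/365 = £147.2014
Total = £858.0226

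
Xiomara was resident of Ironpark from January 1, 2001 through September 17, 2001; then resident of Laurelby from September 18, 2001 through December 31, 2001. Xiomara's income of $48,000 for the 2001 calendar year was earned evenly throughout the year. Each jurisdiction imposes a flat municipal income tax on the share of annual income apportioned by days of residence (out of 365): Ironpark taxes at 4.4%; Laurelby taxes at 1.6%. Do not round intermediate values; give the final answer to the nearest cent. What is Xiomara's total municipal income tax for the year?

Ironpark, January 1 – September 17, 2001: 260 days → $48,000 × 4.4% × 260/365 = $1,504.4384
Laurelby, September 18 – December 31, 2001: 105 days → $48,000 × 1.6% × 105/365 = $220.9315
Total = $1,725.3699

$1,725.37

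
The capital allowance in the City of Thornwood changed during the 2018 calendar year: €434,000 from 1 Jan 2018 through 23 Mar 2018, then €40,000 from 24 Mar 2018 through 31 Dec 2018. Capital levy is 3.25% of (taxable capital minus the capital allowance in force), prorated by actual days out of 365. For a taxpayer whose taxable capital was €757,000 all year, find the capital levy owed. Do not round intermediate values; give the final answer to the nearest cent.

1 Jan – 23 Mar 2018: 82 days, exemption €434,000 → (€757,000 − €434,000) × 3.25% × 82/365 = €2,358.3425
24 Mar – 31 Dec 2018: 283 days, exemption €40,000 → (€757,000 − €40,000) × 3.25% × 283/365 = €18,067.4178
Total = €20,425.7603

€20,425.76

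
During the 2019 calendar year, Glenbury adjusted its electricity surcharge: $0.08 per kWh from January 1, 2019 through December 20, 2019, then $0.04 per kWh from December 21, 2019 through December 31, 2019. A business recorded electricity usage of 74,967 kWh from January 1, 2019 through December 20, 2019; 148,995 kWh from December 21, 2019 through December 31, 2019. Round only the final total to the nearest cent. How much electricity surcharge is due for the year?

$11957.16

January 1 – December 20, 2019: 74,967 kWh at $0.08/kWh → $5997.36
December 21 – December 31, 2019: 148,995 kWh at $0.04/kWh → $5959.80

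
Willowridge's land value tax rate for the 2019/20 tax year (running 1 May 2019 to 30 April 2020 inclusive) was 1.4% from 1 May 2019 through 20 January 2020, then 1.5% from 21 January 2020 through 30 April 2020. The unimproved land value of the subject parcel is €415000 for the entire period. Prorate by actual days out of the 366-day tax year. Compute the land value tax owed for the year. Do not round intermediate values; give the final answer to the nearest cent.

1 May 2019 – 20 January 2020: 265 days at 1.4% → €415000 × 1.4% × 265/366 = €4206.6940
21 January – 30 April 2020: 101 days at 1.5% → €415000 × 1.5% × 101/366 = €1717.8279
Total = €5924.5219

€5924.52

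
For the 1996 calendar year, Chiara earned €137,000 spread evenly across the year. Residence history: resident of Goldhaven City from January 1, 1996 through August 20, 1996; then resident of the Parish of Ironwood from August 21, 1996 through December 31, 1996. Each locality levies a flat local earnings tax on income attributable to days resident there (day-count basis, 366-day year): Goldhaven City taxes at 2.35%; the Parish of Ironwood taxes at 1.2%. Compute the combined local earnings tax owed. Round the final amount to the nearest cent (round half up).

€2,646.98

Goldhaven City, January 1 – August 20, 1996: 233 days → €137,000 × 2.35% × 233/366 = €2,049.5724
The Parish of Ironwood, August 21 – December 31, 1996: 133 days → €137,000 × 1.2% × 133/366 = €597.4098
Total = €2,646.9822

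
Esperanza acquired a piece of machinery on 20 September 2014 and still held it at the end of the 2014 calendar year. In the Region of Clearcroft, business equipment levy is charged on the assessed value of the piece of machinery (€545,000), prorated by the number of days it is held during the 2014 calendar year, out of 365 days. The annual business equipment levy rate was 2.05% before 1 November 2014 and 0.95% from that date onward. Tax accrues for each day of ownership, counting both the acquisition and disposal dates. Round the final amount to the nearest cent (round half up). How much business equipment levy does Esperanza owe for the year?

€2,150.88

20 September – 31 October 2014: 42 days at 2.05% → €545,000 × 2.05% × 42/365 = €1,285.6027
1 November – 31 December 2014: 61 days at 0.95% → €545,000 × 0.95% × 61/365 = €865.2808
Total = €2,150.8836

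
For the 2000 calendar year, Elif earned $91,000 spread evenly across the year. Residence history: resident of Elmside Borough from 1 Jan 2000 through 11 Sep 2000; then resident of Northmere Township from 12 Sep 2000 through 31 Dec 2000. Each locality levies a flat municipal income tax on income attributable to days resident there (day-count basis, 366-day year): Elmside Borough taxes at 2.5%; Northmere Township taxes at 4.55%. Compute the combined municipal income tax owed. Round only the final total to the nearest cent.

Elmside Borough, 1 Jan – 11 Sep 2000: 255 days → $91,000 × 2.5% × 255/366 = $1,585.0410
Northmere Township, 12 Sep – 31 Dec 2000: 111 days → $91,000 × 4.55% × 111/366 = $1,255.7254
Total = $2,840.7664

$2,840.77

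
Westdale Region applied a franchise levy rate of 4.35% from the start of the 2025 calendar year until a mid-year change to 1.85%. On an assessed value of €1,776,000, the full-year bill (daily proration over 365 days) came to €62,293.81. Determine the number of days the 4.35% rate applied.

Let d = days at the first rate; then 365 − d days at the second rate.
€1,776,000 × [4.35%·d + 1.85%·(365−d)] / 365 = €62,293.81
Solving gives d = 242, so the new rate took effect on August 31, 2025.

242 days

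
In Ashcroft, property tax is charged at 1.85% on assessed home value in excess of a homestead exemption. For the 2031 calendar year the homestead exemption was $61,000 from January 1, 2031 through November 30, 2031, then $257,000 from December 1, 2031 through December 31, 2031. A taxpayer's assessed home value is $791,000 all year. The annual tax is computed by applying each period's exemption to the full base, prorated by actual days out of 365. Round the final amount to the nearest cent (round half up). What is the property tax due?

January 1 – November 30, 2031: 334 days, exemption $61,000 → ($791,000 − $61,000) × 1.85% × 334/365 = $12,358.0000
December 1 – December 31, 2031: 31 days, exemption $257,000 → ($791,000 − $257,000) × 1.85% × 31/365 = $839.0384
Total = $13,197.0384

$13,197.04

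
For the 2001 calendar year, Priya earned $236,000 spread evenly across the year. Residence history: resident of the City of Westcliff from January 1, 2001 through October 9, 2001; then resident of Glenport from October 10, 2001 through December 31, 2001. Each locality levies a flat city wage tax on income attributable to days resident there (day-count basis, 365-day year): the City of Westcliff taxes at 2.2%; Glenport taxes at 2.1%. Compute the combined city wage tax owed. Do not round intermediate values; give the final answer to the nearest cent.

The City of Westcliff, January 1 – October 9, 2001: 282 days → $236,000 × 2.2% × 282/365 = $4,011.3534
Glenport, October 10 – December 31, 2001: 83 days → $236,000 × 2.1% × 83/365 = $1,126.9808
Total = $5,138.3342

$5,138.33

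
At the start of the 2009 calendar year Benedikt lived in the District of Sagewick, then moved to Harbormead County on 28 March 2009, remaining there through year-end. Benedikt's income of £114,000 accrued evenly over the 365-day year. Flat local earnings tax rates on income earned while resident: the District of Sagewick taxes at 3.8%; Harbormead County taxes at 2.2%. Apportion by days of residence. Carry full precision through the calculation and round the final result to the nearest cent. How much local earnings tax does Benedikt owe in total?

£2,937.76

The District of Sagewick, 1 January – 27 March 2009: 86 days → £114,000 × 3.8% × 86/365 = £1,020.6904
Harbormead County, 28 March – 31 December 2009: 279 days → £114,000 × 2.2% × 279/365 = £1,917.0740
Total = £2,937.7644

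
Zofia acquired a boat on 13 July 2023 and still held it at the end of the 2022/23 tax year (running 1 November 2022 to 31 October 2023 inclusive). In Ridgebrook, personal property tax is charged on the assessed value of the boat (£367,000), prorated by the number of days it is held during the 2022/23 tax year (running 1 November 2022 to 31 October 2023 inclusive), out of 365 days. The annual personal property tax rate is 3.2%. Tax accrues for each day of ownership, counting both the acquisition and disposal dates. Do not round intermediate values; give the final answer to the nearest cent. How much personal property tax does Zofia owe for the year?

£3,571.46

Days held (13 July – 31 October 2023): 111 out of 365
Tax = £367,000 × 3.2% × 111/365 = £3,571.4630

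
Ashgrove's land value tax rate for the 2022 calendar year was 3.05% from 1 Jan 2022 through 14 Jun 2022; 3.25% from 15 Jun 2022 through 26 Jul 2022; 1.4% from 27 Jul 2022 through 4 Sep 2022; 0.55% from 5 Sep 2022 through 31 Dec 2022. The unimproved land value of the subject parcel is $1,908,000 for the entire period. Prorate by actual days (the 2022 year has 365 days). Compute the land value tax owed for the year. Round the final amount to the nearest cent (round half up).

$39,762.20

1 Jan – 14 Jun 2022: 165 days at 3.05% → $1,908,000 × 3.05% × 165/365 = $26,306.8767
15 Jun – 26 Jul 2022: 42 days at 3.25% → $1,908,000 × 3.25% × 42/365 = $7,135.3973
27 Jul – 4 Sep 2022: 40 days at 1.4% → $1,908,000 × 1.4% × 40/365 = $2,927.3425
5 Sep – 31 Dec 2022: 118 days at 0.55% → $1,908,000 × 0.55% × 118/365 = $3,392.5808
Total = $39,762.1973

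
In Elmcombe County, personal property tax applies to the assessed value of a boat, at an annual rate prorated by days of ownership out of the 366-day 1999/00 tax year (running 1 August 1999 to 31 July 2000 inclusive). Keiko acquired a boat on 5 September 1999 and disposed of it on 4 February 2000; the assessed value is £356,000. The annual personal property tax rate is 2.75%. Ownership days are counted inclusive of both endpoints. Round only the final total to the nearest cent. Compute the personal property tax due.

Days held (5 September 1999 – 4 February 2000): 153 out of 366
Tax = £356,000 × 2.75% × 153/366 = £4,092.5410

£4,092.54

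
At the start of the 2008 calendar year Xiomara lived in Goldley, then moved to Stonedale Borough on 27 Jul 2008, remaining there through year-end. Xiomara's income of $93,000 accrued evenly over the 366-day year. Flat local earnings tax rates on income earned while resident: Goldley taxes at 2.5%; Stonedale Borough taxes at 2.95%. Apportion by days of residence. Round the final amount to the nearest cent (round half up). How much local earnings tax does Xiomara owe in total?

Goldley, 1 Jan – 26 Jul 2008: 208 days → $93,000 × 2.5% × 208/366 = $1,321.3115
Stonedale Borough, 27 Jul – 31 Dec 2008: 158 days → $93,000 × 2.95% × 158/366 = $1,184.3525
Total = $2,505.6639

$2,505.66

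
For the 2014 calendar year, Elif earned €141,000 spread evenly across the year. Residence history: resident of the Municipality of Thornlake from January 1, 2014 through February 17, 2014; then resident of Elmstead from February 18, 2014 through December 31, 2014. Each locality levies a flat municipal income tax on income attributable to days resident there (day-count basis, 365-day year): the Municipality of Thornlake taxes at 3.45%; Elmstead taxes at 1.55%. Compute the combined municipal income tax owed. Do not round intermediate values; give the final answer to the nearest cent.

The Municipality of Thornlake, January 1 – February 17, 2014: 48 days → €141,000 × 3.45% × 48/365 = €639.7151
Elmstead, February 18 – December 31, 2014: 317 days → €141,000 × 1.55% × 317/365 = €1,898.0918
Total = €2,537.8068

€2,537.81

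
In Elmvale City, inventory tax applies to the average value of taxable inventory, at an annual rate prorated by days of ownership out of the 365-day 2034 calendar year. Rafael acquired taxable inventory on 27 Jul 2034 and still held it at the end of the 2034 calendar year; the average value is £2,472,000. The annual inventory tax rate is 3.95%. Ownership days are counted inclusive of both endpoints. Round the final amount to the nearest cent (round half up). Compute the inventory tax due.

£42,267.81

Days held (27 Jul – 31 Dec 2034): 158 out of 365
Tax = £2,472,000 × 3.95% × 158/365 = £42,267.8137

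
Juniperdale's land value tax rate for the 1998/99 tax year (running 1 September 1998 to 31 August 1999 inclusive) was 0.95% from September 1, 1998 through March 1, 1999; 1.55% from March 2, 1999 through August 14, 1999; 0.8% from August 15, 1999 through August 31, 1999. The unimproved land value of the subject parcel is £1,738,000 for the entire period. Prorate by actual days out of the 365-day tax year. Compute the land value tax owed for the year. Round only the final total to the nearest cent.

September 1, 1998 – March 1, 1999: 182 days at 0.95% → £1,738,000 × 0.95% × 182/365 = £8,232.8822
March 2 – August 14, 1999: 166 days at 1.55% → £1,738,000 × 1.55% × 166/365 = £12,251.7096
August 15 – August 31, 1999: 17 days at 0.8% → £1,738,000 × 0.8% × 17/365 = £647.5836
Total = £21,132.1753

£21,132.18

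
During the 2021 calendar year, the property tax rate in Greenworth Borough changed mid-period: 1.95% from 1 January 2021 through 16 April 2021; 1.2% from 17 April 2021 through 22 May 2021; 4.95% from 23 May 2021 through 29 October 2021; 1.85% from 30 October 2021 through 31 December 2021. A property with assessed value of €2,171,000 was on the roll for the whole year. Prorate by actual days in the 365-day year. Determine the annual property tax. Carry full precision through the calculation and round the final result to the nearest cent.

1 January – 16 April 2021: 106 days at 1.95% → €2,171,000 × 1.95% × 106/365 = €12,294.4027
17 April – 22 May 2021: 36 days at 1.2% → €2,171,000 × 1.2% × 36/365 = €2,569.5123
23 May – 29 October 2021: 160 days at 4.95% → €2,171,000 × 4.95% × 160/365 = €47,107.7260
30 October – 31 December 2021: 63 days at 1.85% → €2,171,000 × 1.85% × 63/365 = €6,932.3301
Total = €68,903.9712

€68,903.97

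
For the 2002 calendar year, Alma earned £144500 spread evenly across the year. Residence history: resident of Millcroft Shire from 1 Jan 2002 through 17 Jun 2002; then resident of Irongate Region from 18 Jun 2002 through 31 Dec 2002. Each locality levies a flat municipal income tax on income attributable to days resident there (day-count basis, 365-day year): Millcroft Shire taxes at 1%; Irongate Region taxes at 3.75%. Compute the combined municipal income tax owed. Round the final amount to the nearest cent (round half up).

Millcroft Shire, 1 Jan – 17 Jun 2002: 168 days → £144500 × 1% × 168/365 = £665.0959
Irongate Region, 18 Jun – 31 Dec 2002: 197 days → £144500 × 3.75% × 197/365 = £2924.6404
Total = £3589.7363

£3589.74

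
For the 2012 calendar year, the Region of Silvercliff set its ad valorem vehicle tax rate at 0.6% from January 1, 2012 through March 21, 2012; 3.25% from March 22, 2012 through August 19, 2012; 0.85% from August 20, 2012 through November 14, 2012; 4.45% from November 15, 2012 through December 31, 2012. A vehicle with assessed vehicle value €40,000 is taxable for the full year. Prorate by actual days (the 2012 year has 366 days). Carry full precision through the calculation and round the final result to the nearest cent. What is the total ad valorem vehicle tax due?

January 1 – March 21, 2012: 81 days at 0.6% → €40,000 × 0.6% × 81/366 = €53.1148
March 22 – August 19, 2012: 151 days at 3.25% → €40,000 × 3.25% × 151/366 = €536.3388
August 20 – November 14, 2012: 87 days at 0.85% → €40,000 × 0.85% × 87/366 = €80.8197
November 15 – December 31, 2012: 47 days at 4.45% → €40,000 × 4.45% × 47/366 = €228.5792
Total = €898.8525

€898.85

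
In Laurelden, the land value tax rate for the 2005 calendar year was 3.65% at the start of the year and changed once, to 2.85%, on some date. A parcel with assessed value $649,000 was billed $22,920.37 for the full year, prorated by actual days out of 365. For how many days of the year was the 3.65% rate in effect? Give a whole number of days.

311 days

Let d = days at the first rate; then 365 − d days at the second rate.
$649,000 × [3.65%·d + 2.85%·(365−d)] / 365 = $22,920.37
Solving gives d = 311, so the new rate took effect on 8 Nov 2005.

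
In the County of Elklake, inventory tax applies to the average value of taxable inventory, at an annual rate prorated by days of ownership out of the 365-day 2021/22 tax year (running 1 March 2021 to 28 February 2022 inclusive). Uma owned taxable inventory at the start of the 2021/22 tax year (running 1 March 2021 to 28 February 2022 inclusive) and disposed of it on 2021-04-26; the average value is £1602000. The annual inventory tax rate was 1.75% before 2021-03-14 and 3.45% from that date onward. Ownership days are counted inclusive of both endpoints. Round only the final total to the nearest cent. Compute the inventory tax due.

£7661.07

2021-03-01 to 2021-03-13: 13 days at 1.75% → £1602000 × 1.75% × 13/365 = £998.5068
2021-03-14 to 2021-04-26: 44 days at 3.45% → £1602000 × 3.45% × 44/365 = £6662.5644
Total = £7661.0712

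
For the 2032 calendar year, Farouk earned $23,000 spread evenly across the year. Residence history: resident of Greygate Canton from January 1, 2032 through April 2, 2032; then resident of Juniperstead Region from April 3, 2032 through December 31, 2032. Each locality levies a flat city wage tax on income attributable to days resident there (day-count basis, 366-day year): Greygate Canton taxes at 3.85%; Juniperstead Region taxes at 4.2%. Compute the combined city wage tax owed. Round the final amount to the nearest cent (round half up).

$945.55

Greygate Canton, January 1 – April 2, 2032: 93 days → $23,000 × 3.85% × 93/366 = $225.0041
Juniperstead Region, April 3 – December 31, 2032: 273 days → $23,000 × 4.2% × 273/366 = $720.5410
Total = $945.5451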